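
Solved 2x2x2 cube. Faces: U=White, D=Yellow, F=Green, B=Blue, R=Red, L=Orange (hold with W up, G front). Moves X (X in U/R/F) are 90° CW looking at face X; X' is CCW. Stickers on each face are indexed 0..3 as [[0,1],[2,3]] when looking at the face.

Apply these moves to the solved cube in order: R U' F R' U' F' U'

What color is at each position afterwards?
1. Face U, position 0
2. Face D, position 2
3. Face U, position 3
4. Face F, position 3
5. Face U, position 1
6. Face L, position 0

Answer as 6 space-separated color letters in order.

After move 1 (R): R=RRRR U=WGWG F=GYGY D=YBYB B=WBWB
After move 2 (U'): U=GGWW F=OOGY R=GYRR B=RRWB L=WBOO
After move 3 (F): F=GOYO U=GGOB R=WYWR D=RGYB L=WYOB
After move 4 (R'): R=YRWW U=GWOR F=GGYB D=ROYO B=BRGB
After move 5 (U'): U=WRGO F=WYYB R=GGWW B=YRGB L=BROB
After move 6 (F'): F=YBWY U=WRGW R=OGRW D=RBYO L=BOOG
After move 7 (U'): U=RWWG F=BOWY R=YBRW B=OGGB L=YROG
Query 1: U[0] = R
Query 2: D[2] = Y
Query 3: U[3] = G
Query 4: F[3] = Y
Query 5: U[1] = W
Query 6: L[0] = Y

Answer: R Y G Y W Y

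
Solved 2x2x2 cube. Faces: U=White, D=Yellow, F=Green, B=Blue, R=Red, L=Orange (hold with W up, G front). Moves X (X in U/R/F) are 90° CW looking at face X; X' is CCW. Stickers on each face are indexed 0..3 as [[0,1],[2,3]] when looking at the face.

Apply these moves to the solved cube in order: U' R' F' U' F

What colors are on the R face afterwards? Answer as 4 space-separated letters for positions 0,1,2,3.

After move 1 (U'): U=WWWW F=OOGG R=GGRR B=RRBB L=BBOO
After move 2 (R'): R=GRGR U=WBWR F=OWGW D=YOYG B=YRYB
After move 3 (F'): F=WWOG U=WBGG R=ORYR D=BOYG L=BROW
After move 4 (U'): U=BGWG F=BROG R=WWYR B=ORYB L=YROW
After move 5 (F): F=OBGR U=BGWR R=WWGR D=YWYG L=YBOO
Query: R face = WWGR

Answer: W W G R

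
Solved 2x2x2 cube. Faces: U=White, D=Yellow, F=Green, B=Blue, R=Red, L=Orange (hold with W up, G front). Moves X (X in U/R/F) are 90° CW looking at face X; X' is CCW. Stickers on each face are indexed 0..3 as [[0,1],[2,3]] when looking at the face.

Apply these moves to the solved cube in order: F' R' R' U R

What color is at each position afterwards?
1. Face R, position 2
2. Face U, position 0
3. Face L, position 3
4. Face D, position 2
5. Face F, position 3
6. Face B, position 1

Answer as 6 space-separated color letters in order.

After move 1 (F'): F=GGGG U=WWRR R=YRYR D=OOYY L=OWOW
After move 2 (R'): R=RRYY U=WBRB F=GWGR D=OGYG B=YBOB
After move 3 (R'): R=RYRY U=WORY F=GBGB D=OWYR B=GBGB
After move 4 (U): U=RWYO F=RYGB R=GBRY B=OWGB L=GBOW
After move 5 (R): R=RGYB U=RYYB F=RWGR D=OGYO B=OWWB
Query 1: R[2] = Y
Query 2: U[0] = R
Query 3: L[3] = W
Query 4: D[2] = Y
Query 5: F[3] = R
Query 6: B[1] = W

Answer: Y R W Y R W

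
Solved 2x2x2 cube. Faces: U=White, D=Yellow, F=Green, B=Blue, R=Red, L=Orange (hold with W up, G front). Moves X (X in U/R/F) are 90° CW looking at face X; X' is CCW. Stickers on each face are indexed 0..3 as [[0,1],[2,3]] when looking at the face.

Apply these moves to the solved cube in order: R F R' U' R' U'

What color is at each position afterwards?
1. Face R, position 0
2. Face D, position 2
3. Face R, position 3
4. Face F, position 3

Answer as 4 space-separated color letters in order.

After move 1 (R): R=RRRR U=WGWG F=GYGY D=YBYB B=WBWB
After move 2 (F): F=GGYY U=WGOO R=WRGR D=RRYB L=OYOB
After move 3 (R'): R=RRWG U=WWOW F=GGYO D=RGYY B=BBRB
After move 4 (U'): U=WWWO F=OYYO R=GGWG B=RRRB L=BBOB
After move 5 (R'): R=GGGW U=WRWR F=OWYO D=RYYO B=YRGB
After move 6 (U'): U=RRWW F=BBYO R=OWGW B=GGGB L=YROB
Query 1: R[0] = O
Query 2: D[2] = Y
Query 3: R[3] = W
Query 4: F[3] = O

Answer: O Y W O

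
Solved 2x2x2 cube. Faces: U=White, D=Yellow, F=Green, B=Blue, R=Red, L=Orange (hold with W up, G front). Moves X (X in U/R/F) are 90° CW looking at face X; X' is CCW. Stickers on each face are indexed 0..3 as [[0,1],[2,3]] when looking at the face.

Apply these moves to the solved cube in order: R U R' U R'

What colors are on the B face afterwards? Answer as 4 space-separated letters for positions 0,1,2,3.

After move 1 (R): R=RRRR U=WGWG F=GYGY D=YBYB B=WBWB
After move 2 (U): U=WWGG F=RRGY R=WBRR B=OOWB L=GYOO
After move 3 (R'): R=BRWR U=WWGO F=RWGG D=YRYY B=BOBB
After move 4 (U): U=GWOW F=BRGG R=BOWR B=GYBB L=RWOO
After move 5 (R'): R=ORBW U=GBOG F=BWGW D=YRYG B=YYRB
Query: B face = YYRB

Answer: Y Y R B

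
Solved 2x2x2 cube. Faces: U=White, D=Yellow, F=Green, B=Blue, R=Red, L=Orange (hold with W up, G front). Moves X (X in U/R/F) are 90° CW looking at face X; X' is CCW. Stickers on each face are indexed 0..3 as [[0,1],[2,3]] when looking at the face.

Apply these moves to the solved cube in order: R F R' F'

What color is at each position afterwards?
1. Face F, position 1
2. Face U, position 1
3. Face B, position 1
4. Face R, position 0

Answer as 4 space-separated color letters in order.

After move 1 (R): R=RRRR U=WGWG F=GYGY D=YBYB B=WBWB
After move 2 (F): F=GGYY U=WGOO R=WRGR D=RRYB L=OYOB
After move 3 (R'): R=RRWG U=WWOW F=GGYO D=RGYY B=BBRB
After move 4 (F'): F=GOGY U=WWRW R=GRRG D=YBYY L=OWOO
Query 1: F[1] = O
Query 2: U[1] = W
Query 3: B[1] = B
Query 4: R[0] = G

Answer: O W B G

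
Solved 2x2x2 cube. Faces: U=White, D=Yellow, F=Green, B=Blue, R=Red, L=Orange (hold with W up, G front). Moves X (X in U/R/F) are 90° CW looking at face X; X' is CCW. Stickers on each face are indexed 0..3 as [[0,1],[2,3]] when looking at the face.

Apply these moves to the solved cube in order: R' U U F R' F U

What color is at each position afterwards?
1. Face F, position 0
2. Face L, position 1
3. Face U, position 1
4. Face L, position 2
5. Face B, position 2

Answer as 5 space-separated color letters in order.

After move 1 (R'): R=RRRR U=WBWB F=GWGW D=YGYG B=YBYB
After move 2 (U): U=WWBB F=RRGW R=YBRR B=OOYB L=GWOO
After move 3 (U): U=BWBW F=YBGW R=OORR B=GWYB L=RROO
After move 4 (F): F=GYWB U=BWOR R=BOWR D=ROYG L=RYOG
After move 5 (R'): R=ORBW U=BYOG F=GWWR D=RYYB B=GWOB
After move 6 (F): F=WGRW U=BYGY R=ORGW D=BOYB L=RROY
After move 7 (U): U=GBYY F=ORRW R=GWGW B=RROB L=WGOY
Query 1: F[0] = O
Query 2: L[1] = G
Query 3: U[1] = B
Query 4: L[2] = O
Query 5: B[2] = O

Answer: O G B O O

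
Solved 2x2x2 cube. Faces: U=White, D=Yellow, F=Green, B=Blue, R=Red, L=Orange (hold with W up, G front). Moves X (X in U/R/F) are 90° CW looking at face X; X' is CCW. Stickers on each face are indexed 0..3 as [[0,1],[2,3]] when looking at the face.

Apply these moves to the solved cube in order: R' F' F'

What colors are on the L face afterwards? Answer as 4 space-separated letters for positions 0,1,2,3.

After move 1 (R'): R=RRRR U=WBWB F=GWGW D=YGYG B=YBYB
After move 2 (F'): F=WWGG U=WBRR R=GRYR D=OOYG L=OBOW
After move 3 (F'): F=WGWG U=WBGY R=OROR D=BWYG L=OROR
Query: L face = OROR

Answer: O R O R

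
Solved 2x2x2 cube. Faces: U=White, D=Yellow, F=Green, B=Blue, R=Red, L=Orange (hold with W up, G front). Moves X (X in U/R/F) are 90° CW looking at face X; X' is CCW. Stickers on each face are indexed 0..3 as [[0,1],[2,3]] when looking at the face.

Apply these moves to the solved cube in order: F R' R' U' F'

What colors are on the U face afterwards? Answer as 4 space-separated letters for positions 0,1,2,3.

Answer: R Y G R

Derivation:
After move 1 (F): F=GGGG U=WWOO R=WRWR D=RRYY L=OYOY
After move 2 (R'): R=RRWW U=WBOB F=GWGO D=RGYG B=YBRB
After move 3 (R'): R=RWRW U=WROY F=GBGB D=RWYO B=GBGB
After move 4 (U'): U=RYWO F=OYGB R=GBRW B=RWGB L=GBOY
After move 5 (F'): F=YBOG U=RYGR R=WBRW D=BYYO L=GOOW
Query: U face = RYGR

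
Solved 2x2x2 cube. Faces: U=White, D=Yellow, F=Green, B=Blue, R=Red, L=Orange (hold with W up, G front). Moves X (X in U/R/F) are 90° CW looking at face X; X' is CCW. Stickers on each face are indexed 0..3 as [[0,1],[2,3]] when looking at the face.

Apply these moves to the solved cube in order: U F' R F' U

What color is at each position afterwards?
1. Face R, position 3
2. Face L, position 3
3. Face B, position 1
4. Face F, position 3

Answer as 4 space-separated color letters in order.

After move 1 (U): U=WWWW F=RRGG R=BBRR B=OOBB L=GGOO
After move 2 (F'): F=RGRG U=WWBR R=YBYR D=GOYY L=GWOW
After move 3 (R): R=YYRB U=WGBG F=RORY D=GBYO B=ROWB
After move 4 (F'): F=OYRR U=WGYR R=BYGB D=WWYO L=GGOB
After move 5 (U): U=YWRG F=BYRR R=ROGB B=GGWB L=OYOB
Query 1: R[3] = B
Query 2: L[3] = B
Query 3: B[1] = G
Query 4: F[3] = R

Answer: B B G R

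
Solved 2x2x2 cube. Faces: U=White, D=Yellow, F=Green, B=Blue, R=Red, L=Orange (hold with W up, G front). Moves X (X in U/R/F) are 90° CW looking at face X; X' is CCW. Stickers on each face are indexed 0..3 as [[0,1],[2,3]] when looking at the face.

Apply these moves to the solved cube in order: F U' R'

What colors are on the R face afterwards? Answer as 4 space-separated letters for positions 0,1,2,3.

After move 1 (F): F=GGGG U=WWOO R=WRWR D=RRYY L=OYOY
After move 2 (U'): U=WOWO F=OYGG R=GGWR B=WRBB L=BBOY
After move 3 (R'): R=GRGW U=WBWW F=OOGO D=RYYG B=YRRB
Query: R face = GRGW

Answer: G R G W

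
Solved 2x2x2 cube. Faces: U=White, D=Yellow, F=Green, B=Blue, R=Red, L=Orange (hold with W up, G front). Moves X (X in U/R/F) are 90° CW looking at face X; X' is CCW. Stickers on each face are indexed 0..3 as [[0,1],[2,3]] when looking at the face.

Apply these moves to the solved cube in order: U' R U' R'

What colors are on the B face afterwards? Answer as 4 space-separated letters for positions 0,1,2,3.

Answer: R G B B

Derivation:
After move 1 (U'): U=WWWW F=OOGG R=GGRR B=RRBB L=BBOO
After move 2 (R): R=RGRG U=WOWG F=OYGY D=YBYR B=WRWB
After move 3 (U'): U=OGWW F=BBGY R=OYRG B=RGWB L=WROO
After move 4 (R'): R=YGOR U=OWWR F=BGGW D=YBYY B=RGBB
Query: B face = RGBB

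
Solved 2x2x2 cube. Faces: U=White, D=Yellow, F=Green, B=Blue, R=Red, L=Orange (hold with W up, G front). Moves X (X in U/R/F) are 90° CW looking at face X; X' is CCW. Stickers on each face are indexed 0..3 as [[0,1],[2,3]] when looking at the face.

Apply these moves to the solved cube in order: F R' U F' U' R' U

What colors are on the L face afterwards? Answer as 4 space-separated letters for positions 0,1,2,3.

After move 1 (F): F=GGGG U=WWOO R=WRWR D=RRYY L=OYOY
After move 2 (R'): R=RRWW U=WBOB F=GWGO D=RGYG B=YBRB
After move 3 (U): U=OWBB F=RRGO R=YBWW B=OYRB L=GWOY
After move 4 (F'): F=RORG U=OWYW R=GBRW D=WYYG L=GBOB
After move 5 (U'): U=WWOY F=GBRG R=RORW B=GBRB L=OYOB
After move 6 (R'): R=OWRR U=WROG F=GWRY D=WBYG B=GBYB
After move 7 (U): U=OWGR F=OWRY R=GBRR B=OYYB L=GWOB
Query: L face = GWOB

Answer: G W O B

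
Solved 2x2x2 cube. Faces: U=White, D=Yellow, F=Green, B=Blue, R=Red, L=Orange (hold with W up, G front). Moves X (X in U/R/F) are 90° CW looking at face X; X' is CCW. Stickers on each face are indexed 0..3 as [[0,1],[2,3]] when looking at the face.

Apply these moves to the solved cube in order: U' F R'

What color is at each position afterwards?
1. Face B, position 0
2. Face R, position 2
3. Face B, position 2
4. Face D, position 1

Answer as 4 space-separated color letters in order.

After move 1 (U'): U=WWWW F=OOGG R=GGRR B=RRBB L=BBOO
After move 2 (F): F=GOGO U=WWOB R=WGWR D=RGYY L=BYOY
After move 3 (R'): R=GRWW U=WBOR F=GWGB D=ROYO B=YRGB
Query 1: B[0] = Y
Query 2: R[2] = W
Query 3: B[2] = G
Query 4: D[1] = O

Answer: Y W G O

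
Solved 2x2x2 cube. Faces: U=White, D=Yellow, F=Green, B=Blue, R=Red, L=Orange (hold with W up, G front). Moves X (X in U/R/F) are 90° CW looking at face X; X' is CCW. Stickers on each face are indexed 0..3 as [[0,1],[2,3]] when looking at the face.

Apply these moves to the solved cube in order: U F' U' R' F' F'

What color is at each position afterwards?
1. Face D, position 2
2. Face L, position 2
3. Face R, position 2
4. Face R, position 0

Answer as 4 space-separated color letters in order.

Answer: Y O O W

Derivation:
After move 1 (U): U=WWWW F=RRGG R=BBRR B=OOBB L=GGOO
After move 2 (F'): F=RGRG U=WWBR R=YBYR D=GOYY L=GWOW
After move 3 (U'): U=WRWB F=GWRG R=RGYR B=YBBB L=OOOW
After move 4 (R'): R=GRRY U=WBWY F=GRRB D=GWYG B=YBOB
After move 5 (F'): F=RBGR U=WBGR R=WRGY D=OWYG L=OYOW
After move 6 (F'): F=BRRG U=WBWG R=WROY D=YWYG L=OROG
Query 1: D[2] = Y
Query 2: L[2] = O
Query 3: R[2] = O
Query 4: R[0] = W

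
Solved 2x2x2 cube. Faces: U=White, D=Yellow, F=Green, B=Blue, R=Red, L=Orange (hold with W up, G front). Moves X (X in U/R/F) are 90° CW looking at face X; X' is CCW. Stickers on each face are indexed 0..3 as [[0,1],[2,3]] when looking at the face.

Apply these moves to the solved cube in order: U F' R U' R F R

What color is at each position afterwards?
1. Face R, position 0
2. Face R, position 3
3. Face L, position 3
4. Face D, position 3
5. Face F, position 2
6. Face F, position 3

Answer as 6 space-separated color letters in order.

After move 1 (U): U=WWWW F=RRGG R=BBRR B=OOBB L=GGOO
After move 2 (F'): F=RGRG U=WWBR R=YBYR D=GOYY L=GWOW
After move 3 (R): R=YYRB U=WGBG F=RORY D=GBYO B=ROWB
After move 4 (U'): U=GGWB F=GWRY R=RORB B=YYWB L=ROOW
After move 5 (R): R=RRBO U=GWWY F=GBRO D=GWYY B=BYGB
After move 6 (F): F=RGOB U=GWWO R=WRYO D=BRYY L=RGOW
After move 7 (R): R=YWOR U=GGWB F=RROY D=BGYB B=OYWB
Query 1: R[0] = Y
Query 2: R[3] = R
Query 3: L[3] = W
Query 4: D[3] = B
Query 5: F[2] = O
Query 6: F[3] = Y

Answer: Y R W B O Y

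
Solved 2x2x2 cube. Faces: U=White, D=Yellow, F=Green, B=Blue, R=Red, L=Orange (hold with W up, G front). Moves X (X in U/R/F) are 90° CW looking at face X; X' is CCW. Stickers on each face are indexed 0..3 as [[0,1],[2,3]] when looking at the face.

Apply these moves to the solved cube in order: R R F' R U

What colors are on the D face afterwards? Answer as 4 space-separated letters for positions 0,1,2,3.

Answer: O G Y G

Derivation:
After move 1 (R): R=RRRR U=WGWG F=GYGY D=YBYB B=WBWB
After move 2 (R): R=RRRR U=WYWY F=GBGB D=YWYW B=GBGB
After move 3 (F'): F=BBGG U=WYRR R=WRYR D=OOYW L=OYOW
After move 4 (R): R=YWRR U=WBRG F=BOGW D=OGYG B=RBYB
After move 5 (U): U=RWGB F=YWGW R=RBRR B=OYYB L=BOOW
Query: D face = OGYG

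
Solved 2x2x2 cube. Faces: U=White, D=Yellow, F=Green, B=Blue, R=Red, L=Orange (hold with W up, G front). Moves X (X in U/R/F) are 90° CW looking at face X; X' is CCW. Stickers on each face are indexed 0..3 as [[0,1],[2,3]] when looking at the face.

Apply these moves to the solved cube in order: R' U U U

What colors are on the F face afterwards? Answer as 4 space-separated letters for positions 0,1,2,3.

After move 1 (R'): R=RRRR U=WBWB F=GWGW D=YGYG B=YBYB
After move 2 (U): U=WWBB F=RRGW R=YBRR B=OOYB L=GWOO
After move 3 (U): U=BWBW F=YBGW R=OORR B=GWYB L=RROO
After move 4 (U): U=BBWW F=OOGW R=GWRR B=RRYB L=YBOO
Query: F face = OOGW

Answer: O O G W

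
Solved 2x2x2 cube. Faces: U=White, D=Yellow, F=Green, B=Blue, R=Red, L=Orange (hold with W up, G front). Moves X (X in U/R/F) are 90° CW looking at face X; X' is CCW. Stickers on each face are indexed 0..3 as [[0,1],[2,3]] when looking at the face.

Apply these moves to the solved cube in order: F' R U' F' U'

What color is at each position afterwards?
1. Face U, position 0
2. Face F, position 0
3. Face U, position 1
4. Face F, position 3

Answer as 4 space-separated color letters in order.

Answer: G R R G

Derivation:
After move 1 (F'): F=GGGG U=WWRR R=YRYR D=OOYY L=OWOW
After move 2 (R): R=YYRR U=WGRG F=GOGY D=OBYB B=RBWB
After move 3 (U'): U=GGWR F=OWGY R=GORR B=YYWB L=RBOW
After move 4 (F'): F=WYOG U=GGGR R=BOOR D=BWYB L=RROW
After move 5 (U'): U=GRGG F=RROG R=WYOR B=BOWB L=YYOW
Query 1: U[0] = G
Query 2: F[0] = R
Query 3: U[1] = R
Query 4: F[3] = G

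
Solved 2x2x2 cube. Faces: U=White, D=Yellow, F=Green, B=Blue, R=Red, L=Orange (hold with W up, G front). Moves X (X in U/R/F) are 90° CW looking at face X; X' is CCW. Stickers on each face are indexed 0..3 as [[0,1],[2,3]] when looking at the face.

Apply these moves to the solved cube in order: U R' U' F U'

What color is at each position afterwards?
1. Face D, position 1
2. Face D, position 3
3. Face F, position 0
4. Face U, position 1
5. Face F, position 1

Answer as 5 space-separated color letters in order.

After move 1 (U): U=WWWW F=RRGG R=BBRR B=OOBB L=GGOO
After move 2 (R'): R=BRBR U=WBWO F=RWGW D=YRYG B=YOYB
After move 3 (U'): U=BOWW F=GGGW R=RWBR B=BRYB L=YOOO
After move 4 (F): F=GGWG U=BOOO R=WWWR D=BRYG L=YYOR
After move 5 (U'): U=OOBO F=YYWG R=GGWR B=WWYB L=BROR
Query 1: D[1] = R
Query 2: D[3] = G
Query 3: F[0] = Y
Query 4: U[1] = O
Query 5: F[1] = Y

Answer: R G Y O Y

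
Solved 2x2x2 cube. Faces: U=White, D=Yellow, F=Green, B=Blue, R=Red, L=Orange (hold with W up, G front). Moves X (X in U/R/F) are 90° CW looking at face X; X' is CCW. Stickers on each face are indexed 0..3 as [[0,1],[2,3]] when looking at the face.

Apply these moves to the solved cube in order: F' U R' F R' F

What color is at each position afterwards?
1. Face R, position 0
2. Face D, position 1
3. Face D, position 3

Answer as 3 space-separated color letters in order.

After move 1 (F'): F=GGGG U=WWRR R=YRYR D=OOYY L=OWOW
After move 2 (U): U=RWRW F=YRGG R=BBYR B=OWBB L=GGOW
After move 3 (R'): R=BRBY U=RBRO F=YWGW D=ORYG B=YWOB
After move 4 (F): F=GYWW U=RBWG R=RROY D=BBYG L=GOOR
After move 5 (R'): R=RYRO U=ROWY F=GBWG D=BYYW B=GWBB
After move 6 (F): F=WGGB U=RORO R=WYYO D=RRYW L=GBOY
Query 1: R[0] = W
Query 2: D[1] = R
Query 3: D[3] = W

Answer: W R W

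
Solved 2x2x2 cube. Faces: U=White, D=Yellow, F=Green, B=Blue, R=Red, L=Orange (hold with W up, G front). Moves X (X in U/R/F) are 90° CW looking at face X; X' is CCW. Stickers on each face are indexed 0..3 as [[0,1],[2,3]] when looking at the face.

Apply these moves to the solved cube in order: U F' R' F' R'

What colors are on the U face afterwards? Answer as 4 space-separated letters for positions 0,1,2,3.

After move 1 (U): U=WWWW F=RRGG R=BBRR B=OOBB L=GGOO
After move 2 (F'): F=RGRG U=WWBR R=YBYR D=GOYY L=GWOW
After move 3 (R'): R=BRYY U=WBBO F=RWRR D=GGYG B=YOOB
After move 4 (F'): F=WRRR U=WBBY R=GRGY D=WWYG L=GOOB
After move 5 (R'): R=RYGG U=WOBY F=WBRY D=WRYR B=GOWB
Query: U face = WOBY

Answer: W O B Y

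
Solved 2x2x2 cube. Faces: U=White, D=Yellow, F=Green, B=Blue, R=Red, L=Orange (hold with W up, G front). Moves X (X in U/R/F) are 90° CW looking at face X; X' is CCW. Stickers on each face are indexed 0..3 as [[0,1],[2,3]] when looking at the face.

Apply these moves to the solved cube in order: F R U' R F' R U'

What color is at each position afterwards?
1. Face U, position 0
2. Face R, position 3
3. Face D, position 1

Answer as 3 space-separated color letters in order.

Answer: B G G

Derivation:
After move 1 (F): F=GGGG U=WWOO R=WRWR D=RRYY L=OYOY
After move 2 (R): R=WWRR U=WGOG F=GRGY D=RBYB B=OBWB
After move 3 (U'): U=GGWO F=OYGY R=GRRR B=WWWB L=OBOY
After move 4 (R): R=RGRR U=GYWY F=OBGB D=RWYW B=OWGB
After move 5 (F'): F=BBOG U=GYRR R=WGRR D=BYYW L=OYOW
After move 6 (R): R=RWRG U=GBRG F=BYOW D=BGYO B=RWYB
After move 7 (U'): U=BGGR F=OYOW R=BYRG B=RWYB L=RWOW
Query 1: U[0] = B
Query 2: R[3] = G
Query 3: D[1] = G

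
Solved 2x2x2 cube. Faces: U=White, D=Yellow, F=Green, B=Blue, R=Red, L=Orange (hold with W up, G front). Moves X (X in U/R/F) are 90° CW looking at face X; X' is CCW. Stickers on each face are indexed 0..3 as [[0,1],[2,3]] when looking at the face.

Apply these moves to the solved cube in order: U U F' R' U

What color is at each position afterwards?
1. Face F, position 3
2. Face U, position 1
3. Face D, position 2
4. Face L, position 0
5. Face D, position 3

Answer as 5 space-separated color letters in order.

Answer: R W Y B G

Derivation:
After move 1 (U): U=WWWW F=RRGG R=BBRR B=OOBB L=GGOO
After move 2 (U): U=WWWW F=BBGG R=OORR B=GGBB L=RROO
After move 3 (F'): F=BGBG U=WWOR R=YOYR D=ROYY L=RWOW
After move 4 (R'): R=ORYY U=WBOG F=BWBR D=RGYG B=YGOB
After move 5 (U): U=OWGB F=ORBR R=YGYY B=RWOB L=BWOW
Query 1: F[3] = R
Query 2: U[1] = W
Query 3: D[2] = Y
Query 4: L[0] = B
Query 5: D[3] = G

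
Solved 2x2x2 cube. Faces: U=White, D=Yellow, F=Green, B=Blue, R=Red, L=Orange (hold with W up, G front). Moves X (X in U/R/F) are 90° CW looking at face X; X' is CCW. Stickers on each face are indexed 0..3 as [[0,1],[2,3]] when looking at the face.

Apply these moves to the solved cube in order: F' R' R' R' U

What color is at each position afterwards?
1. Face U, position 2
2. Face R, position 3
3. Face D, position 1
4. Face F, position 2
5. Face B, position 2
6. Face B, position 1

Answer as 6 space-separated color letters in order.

Answer: G R B G W W

Derivation:
After move 1 (F'): F=GGGG U=WWRR R=YRYR D=OOYY L=OWOW
After move 2 (R'): R=RRYY U=WBRB F=GWGR D=OGYG B=YBOB
After move 3 (R'): R=RYRY U=WORY F=GBGB D=OWYR B=GBGB
After move 4 (R'): R=YYRR U=WGRG F=GOGY D=OBYB B=RBWB
After move 5 (U): U=RWGG F=YYGY R=RBRR B=OWWB L=GOOW
Query 1: U[2] = G
Query 2: R[3] = R
Query 3: D[1] = B
Query 4: F[2] = G
Query 5: B[2] = W
Query 6: B[1] = W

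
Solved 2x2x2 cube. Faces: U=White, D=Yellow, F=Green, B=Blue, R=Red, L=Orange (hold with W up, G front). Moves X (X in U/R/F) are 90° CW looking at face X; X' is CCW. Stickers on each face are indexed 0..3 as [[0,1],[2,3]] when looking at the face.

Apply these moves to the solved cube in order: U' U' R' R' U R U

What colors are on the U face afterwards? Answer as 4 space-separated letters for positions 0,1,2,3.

After move 1 (U'): U=WWWW F=OOGG R=GGRR B=RRBB L=BBOO
After move 2 (U'): U=WWWW F=BBGG R=OORR B=GGBB L=RROO
After move 3 (R'): R=OROR U=WBWG F=BWGW D=YBYG B=YGYB
After move 4 (R'): R=RROO U=WYWY F=BBGG D=YWYW B=GGBB
After move 5 (U): U=WWYY F=RRGG R=GGOO B=RRBB L=BBOO
After move 6 (R): R=OGOG U=WRYG F=RWGW D=YBYR B=YRWB
After move 7 (U): U=YWGR F=OGGW R=YROG B=BBWB L=RWOO
Query: U face = YWGR

Answer: Y W G R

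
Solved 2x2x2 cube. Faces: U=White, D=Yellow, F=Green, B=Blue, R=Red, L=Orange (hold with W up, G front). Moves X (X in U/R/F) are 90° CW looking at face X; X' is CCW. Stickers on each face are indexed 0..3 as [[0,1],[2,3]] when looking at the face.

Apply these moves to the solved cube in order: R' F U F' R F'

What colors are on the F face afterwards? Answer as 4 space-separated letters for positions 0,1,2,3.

After move 1 (R'): R=RRRR U=WBWB F=GWGW D=YGYG B=YBYB
After move 2 (F): F=GGWW U=WBOO R=WRBR D=RRYG L=OYOG
After move 3 (U): U=OWOB F=WRWW R=YBBR B=OYYB L=GGOG
After move 4 (F'): F=RWWW U=OWYB R=RBRR D=GGYG L=GBOO
After move 5 (R): R=RRRB U=OWYW F=RGWG D=GYYO B=BYWB
After move 6 (F'): F=GGRW U=OWRR R=YRGB D=BOYO L=GWOY
Query: F face = GGRW

Answer: G G R W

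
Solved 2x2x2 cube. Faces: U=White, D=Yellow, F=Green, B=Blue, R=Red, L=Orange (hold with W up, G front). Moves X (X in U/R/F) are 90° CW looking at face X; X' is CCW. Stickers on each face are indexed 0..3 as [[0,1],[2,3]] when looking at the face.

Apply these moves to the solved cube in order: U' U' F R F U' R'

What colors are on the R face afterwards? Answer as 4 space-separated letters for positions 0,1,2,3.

Answer: G O G B

Derivation:
After move 1 (U'): U=WWWW F=OOGG R=GGRR B=RRBB L=BBOO
After move 2 (U'): U=WWWW F=BBGG R=OORR B=GGBB L=RROO
After move 3 (F): F=GBGB U=WWOR R=WOWR D=ROYY L=RYOY
After move 4 (R): R=WWRO U=WBOB F=GOGY D=RBYG B=RGWB
After move 5 (F): F=GGYO U=WBYY R=OWBO D=RWYG L=RROB
After move 6 (U'): U=BYWY F=RRYO R=GGBO B=OWWB L=RGOB
After move 7 (R'): R=GOGB U=BWWO F=RYYY D=RRYO B=GWWB
Query: R face = GOGB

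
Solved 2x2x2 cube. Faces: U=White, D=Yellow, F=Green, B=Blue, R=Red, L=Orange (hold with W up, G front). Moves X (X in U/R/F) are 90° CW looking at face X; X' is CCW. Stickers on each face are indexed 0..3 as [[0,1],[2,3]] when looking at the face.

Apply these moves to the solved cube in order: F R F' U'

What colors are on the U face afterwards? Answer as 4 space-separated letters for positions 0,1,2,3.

After move 1 (F): F=GGGG U=WWOO R=WRWR D=RRYY L=OYOY
After move 2 (R): R=WWRR U=WGOG F=GRGY D=RBYB B=OBWB
After move 3 (F'): F=RYGG U=WGWR R=BWRR D=YYYB L=OGOO
After move 4 (U'): U=GRWW F=OGGG R=RYRR B=BWWB L=OBOO
Query: U face = GRWW

Answer: G R W W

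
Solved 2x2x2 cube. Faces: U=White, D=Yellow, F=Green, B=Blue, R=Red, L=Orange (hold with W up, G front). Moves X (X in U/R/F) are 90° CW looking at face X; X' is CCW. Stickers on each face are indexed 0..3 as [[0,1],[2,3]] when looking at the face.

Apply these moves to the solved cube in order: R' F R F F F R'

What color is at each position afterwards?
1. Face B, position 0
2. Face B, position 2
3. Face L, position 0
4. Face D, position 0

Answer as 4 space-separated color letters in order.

After move 1 (R'): R=RRRR U=WBWB F=GWGW D=YGYG B=YBYB
After move 2 (F): F=GGWW U=WBOO R=WRBR D=RRYG L=OYOG
After move 3 (R): R=BWRR U=WGOW F=GRWG D=RYYY B=OBBB
After move 4 (F): F=WGGR U=WGGY R=OWWR D=RBYY L=OROY
After move 5 (F): F=GWRG U=WGYR R=GWYR D=WOYY L=OROB
After move 6 (F): F=RGGW U=WGBR R=YWRR D=YGYY L=OWOO
After move 7 (R'): R=WRYR U=WBBO F=RGGR D=YGYW B=YBGB
Query 1: B[0] = Y
Query 2: B[2] = G
Query 3: L[0] = O
Query 4: D[0] = Y

Answer: Y G O Y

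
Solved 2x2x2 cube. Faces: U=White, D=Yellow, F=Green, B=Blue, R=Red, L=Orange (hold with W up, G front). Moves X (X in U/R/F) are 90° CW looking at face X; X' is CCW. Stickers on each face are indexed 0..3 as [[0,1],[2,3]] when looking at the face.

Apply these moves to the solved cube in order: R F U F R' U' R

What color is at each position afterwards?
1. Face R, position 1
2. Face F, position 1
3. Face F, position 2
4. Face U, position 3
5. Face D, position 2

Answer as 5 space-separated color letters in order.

Answer: Y W Y G Y

Derivation:
After move 1 (R): R=RRRR U=WGWG F=GYGY D=YBYB B=WBWB
After move 2 (F): F=GGYY U=WGOO R=WRGR D=RRYB L=OYOB
After move 3 (U): U=OWOG F=WRYY R=WBGR B=OYWB L=GGOB
After move 4 (F): F=YWYR U=OWBG R=OBGR D=GWYB L=GROR
After move 5 (R'): R=BROG U=OWBO F=YWYG D=GWYR B=BYWB
After move 6 (U'): U=WOOB F=GRYG R=YWOG B=BRWB L=BYOR
After move 7 (R): R=OYGW U=WROG F=GWYR D=GWYB B=BROB
Query 1: R[1] = Y
Query 2: F[1] = W
Query 3: F[2] = Y
Query 4: U[3] = G
Query 5: D[2] = Y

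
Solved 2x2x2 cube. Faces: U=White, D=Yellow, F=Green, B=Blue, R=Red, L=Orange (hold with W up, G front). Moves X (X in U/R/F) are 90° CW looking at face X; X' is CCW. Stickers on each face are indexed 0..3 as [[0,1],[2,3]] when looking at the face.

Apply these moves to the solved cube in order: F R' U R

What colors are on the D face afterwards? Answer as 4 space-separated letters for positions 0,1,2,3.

After move 1 (F): F=GGGG U=WWOO R=WRWR D=RRYY L=OYOY
After move 2 (R'): R=RRWW U=WBOB F=GWGO D=RGYG B=YBRB
After move 3 (U): U=OWBB F=RRGO R=YBWW B=OYRB L=GWOY
After move 4 (R): R=WYWB U=ORBO F=RGGG D=RRYO B=BYWB
Query: D face = RRYO

Answer: R R Y O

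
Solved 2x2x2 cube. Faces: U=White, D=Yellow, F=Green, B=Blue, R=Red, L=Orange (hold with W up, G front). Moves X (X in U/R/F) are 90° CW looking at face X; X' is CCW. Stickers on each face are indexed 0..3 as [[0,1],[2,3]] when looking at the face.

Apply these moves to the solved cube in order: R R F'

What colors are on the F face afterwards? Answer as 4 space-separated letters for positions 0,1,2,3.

After move 1 (R): R=RRRR U=WGWG F=GYGY D=YBYB B=WBWB
After move 2 (R): R=RRRR U=WYWY F=GBGB D=YWYW B=GBGB
After move 3 (F'): F=BBGG U=WYRR R=WRYR D=OOYW L=OYOW
Query: F face = BBGG

Answer: B B G G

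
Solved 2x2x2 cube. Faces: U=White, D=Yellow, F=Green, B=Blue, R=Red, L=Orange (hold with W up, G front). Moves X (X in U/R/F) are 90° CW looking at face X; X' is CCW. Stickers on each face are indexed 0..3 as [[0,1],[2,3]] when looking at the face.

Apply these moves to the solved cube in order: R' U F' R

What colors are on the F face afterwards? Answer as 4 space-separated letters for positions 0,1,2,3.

After move 1 (R'): R=RRRR U=WBWB F=GWGW D=YGYG B=YBYB
After move 2 (U): U=WWBB F=RRGW R=YBRR B=OOYB L=GWOO
After move 3 (F'): F=RWRG U=WWYR R=GBYR D=WOYG L=GBOB
After move 4 (R): R=YGRB U=WWYG F=RORG D=WYYO B=ROWB
Query: F face = RORG

Answer: R O R G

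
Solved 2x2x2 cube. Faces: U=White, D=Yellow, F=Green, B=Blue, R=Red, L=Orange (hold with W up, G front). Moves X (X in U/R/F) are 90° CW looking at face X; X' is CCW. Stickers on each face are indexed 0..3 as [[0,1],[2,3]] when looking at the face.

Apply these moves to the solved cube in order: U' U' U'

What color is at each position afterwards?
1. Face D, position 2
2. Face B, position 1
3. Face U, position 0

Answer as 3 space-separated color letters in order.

After move 1 (U'): U=WWWW F=OOGG R=GGRR B=RRBB L=BBOO
After move 2 (U'): U=WWWW F=BBGG R=OORR B=GGBB L=RROO
After move 3 (U'): U=WWWW F=RRGG R=BBRR B=OOBB L=GGOO
Query 1: D[2] = Y
Query 2: B[1] = O
Query 3: U[0] = W

Answer: Y O W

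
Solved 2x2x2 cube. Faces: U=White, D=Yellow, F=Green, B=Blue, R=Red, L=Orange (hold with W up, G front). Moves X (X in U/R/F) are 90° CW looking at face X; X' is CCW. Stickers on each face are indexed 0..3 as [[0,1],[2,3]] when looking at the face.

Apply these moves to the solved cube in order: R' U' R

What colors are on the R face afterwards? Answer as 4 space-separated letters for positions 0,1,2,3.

Answer: R G R W

Derivation:
After move 1 (R'): R=RRRR U=WBWB F=GWGW D=YGYG B=YBYB
After move 2 (U'): U=BBWW F=OOGW R=GWRR B=RRYB L=YBOO
After move 3 (R): R=RGRW U=BOWW F=OGGG D=YYYR B=WRBB
Query: R face = RGRW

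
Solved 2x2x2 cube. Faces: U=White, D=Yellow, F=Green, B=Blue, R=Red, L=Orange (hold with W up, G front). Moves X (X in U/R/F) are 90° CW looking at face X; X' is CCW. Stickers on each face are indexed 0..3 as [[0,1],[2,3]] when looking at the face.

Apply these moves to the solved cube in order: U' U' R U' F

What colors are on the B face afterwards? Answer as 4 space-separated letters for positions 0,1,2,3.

After move 1 (U'): U=WWWW F=OOGG R=GGRR B=RRBB L=BBOO
After move 2 (U'): U=WWWW F=BBGG R=OORR B=GGBB L=RROO
After move 3 (R): R=RORO U=WBWG F=BYGY D=YBYG B=WGWB
After move 4 (U'): U=BGWW F=RRGY R=BYRO B=ROWB L=WGOO
After move 5 (F): F=GRYR U=BGOG R=WYWO D=RBYG L=WYOB
Query: B face = ROWB

Answer: R O W B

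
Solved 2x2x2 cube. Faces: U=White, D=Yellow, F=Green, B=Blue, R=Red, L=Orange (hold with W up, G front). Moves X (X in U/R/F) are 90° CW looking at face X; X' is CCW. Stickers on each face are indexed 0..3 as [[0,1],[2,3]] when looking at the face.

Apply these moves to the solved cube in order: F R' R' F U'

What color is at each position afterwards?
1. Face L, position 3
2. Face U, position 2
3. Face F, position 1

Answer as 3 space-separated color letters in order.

After move 1 (F): F=GGGG U=WWOO R=WRWR D=RRYY L=OYOY
After move 2 (R'): R=RRWW U=WBOB F=GWGO D=RGYG B=YBRB
After move 3 (R'): R=RWRW U=WROY F=GBGB D=RWYO B=GBGB
After move 4 (F): F=GGBB U=WRYY R=OWYW D=RRYO L=OROW
After move 5 (U'): U=RYWY F=ORBB R=GGYW B=OWGB L=GBOW
Query 1: L[3] = W
Query 2: U[2] = W
Query 3: F[1] = R

Answer: W W R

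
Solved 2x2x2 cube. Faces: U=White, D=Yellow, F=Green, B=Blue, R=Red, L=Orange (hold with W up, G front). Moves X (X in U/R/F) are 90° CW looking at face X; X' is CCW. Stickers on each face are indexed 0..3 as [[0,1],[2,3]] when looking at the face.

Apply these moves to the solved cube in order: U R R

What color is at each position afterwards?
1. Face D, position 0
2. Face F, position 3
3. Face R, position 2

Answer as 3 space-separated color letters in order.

After move 1 (U): U=WWWW F=RRGG R=BBRR B=OOBB L=GGOO
After move 2 (R): R=RBRB U=WRWG F=RYGY D=YBYO B=WOWB
After move 3 (R): R=RRBB U=WYWY F=RBGO D=YWYW B=GORB
Query 1: D[0] = Y
Query 2: F[3] = O
Query 3: R[2] = B

Answer: Y O B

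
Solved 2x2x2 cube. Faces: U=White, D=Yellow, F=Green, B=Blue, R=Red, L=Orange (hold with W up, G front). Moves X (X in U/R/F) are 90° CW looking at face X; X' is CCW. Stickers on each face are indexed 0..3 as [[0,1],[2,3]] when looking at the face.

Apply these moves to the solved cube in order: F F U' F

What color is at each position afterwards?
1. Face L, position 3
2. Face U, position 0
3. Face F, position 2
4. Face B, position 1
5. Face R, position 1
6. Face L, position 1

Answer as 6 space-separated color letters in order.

After move 1 (F): F=GGGG U=WWOO R=WRWR D=RRYY L=OYOY
After move 2 (F): F=GGGG U=WWYY R=OROR D=WWYY L=OROR
After move 3 (U'): U=WYWY F=ORGG R=GGOR B=ORBB L=BBOR
After move 4 (F): F=GOGR U=WYRB R=WGYR D=OGYY L=BWOW
Query 1: L[3] = W
Query 2: U[0] = W
Query 3: F[2] = G
Query 4: B[1] = R
Query 5: R[1] = G
Query 6: L[1] = W

Answer: W W G R G W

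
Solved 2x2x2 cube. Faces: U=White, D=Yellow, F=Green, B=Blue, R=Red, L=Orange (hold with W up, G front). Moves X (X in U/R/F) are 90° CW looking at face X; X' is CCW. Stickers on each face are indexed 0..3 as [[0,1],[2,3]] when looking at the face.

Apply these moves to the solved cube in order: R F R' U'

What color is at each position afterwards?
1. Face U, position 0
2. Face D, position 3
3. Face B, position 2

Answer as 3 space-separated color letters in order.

Answer: W Y R

Derivation:
After move 1 (R): R=RRRR U=WGWG F=GYGY D=YBYB B=WBWB
After move 2 (F): F=GGYY U=WGOO R=WRGR D=RRYB L=OYOB
After move 3 (R'): R=RRWG U=WWOW F=GGYO D=RGYY B=BBRB
After move 4 (U'): U=WWWO F=OYYO R=GGWG B=RRRB L=BBOB
Query 1: U[0] = W
Query 2: D[3] = Y
Query 3: B[2] = R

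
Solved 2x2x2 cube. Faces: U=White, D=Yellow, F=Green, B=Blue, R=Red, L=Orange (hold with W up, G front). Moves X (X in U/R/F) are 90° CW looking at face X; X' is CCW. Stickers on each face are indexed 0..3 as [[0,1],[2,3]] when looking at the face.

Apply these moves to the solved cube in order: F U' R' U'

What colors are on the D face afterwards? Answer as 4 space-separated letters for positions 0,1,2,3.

Answer: R Y Y G

Derivation:
After move 1 (F): F=GGGG U=WWOO R=WRWR D=RRYY L=OYOY
After move 2 (U'): U=WOWO F=OYGG R=GGWR B=WRBB L=BBOY
After move 3 (R'): R=GRGW U=WBWW F=OOGO D=RYYG B=YRRB
After move 4 (U'): U=BWWW F=BBGO R=OOGW B=GRRB L=YROY
Query: D face = RYYG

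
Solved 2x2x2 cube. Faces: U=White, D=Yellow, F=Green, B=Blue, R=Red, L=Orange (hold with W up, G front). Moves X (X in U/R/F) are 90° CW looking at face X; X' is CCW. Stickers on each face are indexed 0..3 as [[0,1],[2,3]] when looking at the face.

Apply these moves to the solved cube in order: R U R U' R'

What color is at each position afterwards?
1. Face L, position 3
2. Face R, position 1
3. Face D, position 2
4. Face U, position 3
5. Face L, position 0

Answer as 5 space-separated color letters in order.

Answer: O B Y R G

Derivation:
After move 1 (R): R=RRRR U=WGWG F=GYGY D=YBYB B=WBWB
After move 2 (U): U=WWGG F=RRGY R=WBRR B=OOWB L=GYOO
After move 3 (R): R=RWRB U=WRGY F=RBGB D=YWYO B=GOWB
After move 4 (U'): U=RYWG F=GYGB R=RBRB B=RWWB L=GOOO
After move 5 (R'): R=BBRR U=RWWR F=GYGG D=YYYB B=OWWB
Query 1: L[3] = O
Query 2: R[1] = B
Query 3: D[2] = Y
Query 4: U[3] = R
Query 5: L[0] = G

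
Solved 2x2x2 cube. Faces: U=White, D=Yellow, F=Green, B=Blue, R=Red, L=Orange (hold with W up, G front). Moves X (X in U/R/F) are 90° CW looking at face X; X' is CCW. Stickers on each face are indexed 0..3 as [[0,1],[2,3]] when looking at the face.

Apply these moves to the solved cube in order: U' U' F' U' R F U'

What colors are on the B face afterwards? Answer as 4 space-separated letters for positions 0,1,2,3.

After move 1 (U'): U=WWWW F=OOGG R=GGRR B=RRBB L=BBOO
After move 2 (U'): U=WWWW F=BBGG R=OORR B=GGBB L=RROO
After move 3 (F'): F=BGBG U=WWOR R=YOYR D=ROYY L=RWOW
After move 4 (U'): U=WRWO F=RWBG R=BGYR B=YOBB L=GGOW
After move 5 (R): R=YBRG U=WWWG F=ROBY D=RBYY B=OORB
After move 6 (F): F=BRYO U=WWWG R=WBGG D=RYYY L=GROB
After move 7 (U'): U=WGWW F=GRYO R=BRGG B=WBRB L=OOOB
Query: B face = WBRB

Answer: W B R B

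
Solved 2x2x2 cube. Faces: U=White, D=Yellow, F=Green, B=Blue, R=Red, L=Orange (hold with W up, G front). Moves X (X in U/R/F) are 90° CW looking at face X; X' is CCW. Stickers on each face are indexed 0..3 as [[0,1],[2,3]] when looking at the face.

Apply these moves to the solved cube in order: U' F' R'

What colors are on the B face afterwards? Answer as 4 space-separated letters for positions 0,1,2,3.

Answer: Y R O B

Derivation:
After move 1 (U'): U=WWWW F=OOGG R=GGRR B=RRBB L=BBOO
After move 2 (F'): F=OGOG U=WWGR R=YGYR D=BOYY L=BWOW
After move 3 (R'): R=GRYY U=WBGR F=OWOR D=BGYG B=YROB
Query: B face = YROB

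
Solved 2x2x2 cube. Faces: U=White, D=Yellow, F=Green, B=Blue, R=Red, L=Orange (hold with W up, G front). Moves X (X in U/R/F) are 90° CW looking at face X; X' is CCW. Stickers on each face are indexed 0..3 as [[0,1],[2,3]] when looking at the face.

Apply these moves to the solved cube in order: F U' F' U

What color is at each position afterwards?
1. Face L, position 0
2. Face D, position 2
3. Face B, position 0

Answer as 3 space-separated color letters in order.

Answer: Y Y B

Derivation:
After move 1 (F): F=GGGG U=WWOO R=WRWR D=RRYY L=OYOY
After move 2 (U'): U=WOWO F=OYGG R=GGWR B=WRBB L=BBOY
After move 3 (F'): F=YGOG U=WOGW R=RGRR D=BYYY L=BOOW
After move 4 (U): U=GWWO F=RGOG R=WRRR B=BOBB L=YGOW
Query 1: L[0] = Y
Query 2: D[2] = Y
Query 3: B[0] = B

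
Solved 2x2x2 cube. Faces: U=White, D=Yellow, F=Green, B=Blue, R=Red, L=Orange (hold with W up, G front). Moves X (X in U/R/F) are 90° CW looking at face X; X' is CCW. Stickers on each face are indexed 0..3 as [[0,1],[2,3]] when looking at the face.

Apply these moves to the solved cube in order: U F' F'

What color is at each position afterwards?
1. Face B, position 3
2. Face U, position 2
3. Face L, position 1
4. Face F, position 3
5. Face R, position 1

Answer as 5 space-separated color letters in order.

Answer: B Y R R B

Derivation:
After move 1 (U): U=WWWW F=RRGG R=BBRR B=OOBB L=GGOO
After move 2 (F'): F=RGRG U=WWBR R=YBYR D=GOYY L=GWOW
After move 3 (F'): F=GGRR U=WWYY R=OBGR D=WWYY L=GROB
Query 1: B[3] = B
Query 2: U[2] = Y
Query 3: L[1] = R
Query 4: F[3] = R
Query 5: R[1] = B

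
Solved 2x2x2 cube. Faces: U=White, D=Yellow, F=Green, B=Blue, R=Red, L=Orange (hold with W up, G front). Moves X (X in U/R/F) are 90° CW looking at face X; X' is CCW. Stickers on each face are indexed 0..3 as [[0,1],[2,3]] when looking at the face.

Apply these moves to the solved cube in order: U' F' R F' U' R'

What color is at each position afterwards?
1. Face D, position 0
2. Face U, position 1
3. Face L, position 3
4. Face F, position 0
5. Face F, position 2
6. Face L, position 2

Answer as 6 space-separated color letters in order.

Answer: W W G B O O

Derivation:
After move 1 (U'): U=WWWW F=OOGG R=GGRR B=RRBB L=BBOO
After move 2 (F'): F=OGOG U=WWGR R=YGYR D=BOYY L=BWOW
After move 3 (R): R=YYRG U=WGGG F=OOOY D=BBYR B=RRWB
After move 4 (F'): F=OYOO U=WGYR R=BYBG D=WWYR L=BGOG
After move 5 (U'): U=GRWY F=BGOO R=OYBG B=BYWB L=RROG
After move 6 (R'): R=YGOB U=GWWB F=BROY D=WGYO B=RYWB
Query 1: D[0] = W
Query 2: U[1] = W
Query 3: L[3] = G
Query 4: F[0] = B
Query 5: F[2] = O
Query 6: L[2] = O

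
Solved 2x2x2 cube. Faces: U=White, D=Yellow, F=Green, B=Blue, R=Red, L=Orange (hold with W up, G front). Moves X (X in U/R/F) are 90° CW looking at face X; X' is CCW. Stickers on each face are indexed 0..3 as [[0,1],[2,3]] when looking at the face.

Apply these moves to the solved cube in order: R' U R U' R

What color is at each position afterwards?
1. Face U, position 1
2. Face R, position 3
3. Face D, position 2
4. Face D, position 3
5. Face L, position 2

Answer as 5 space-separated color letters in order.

After move 1 (R'): R=RRRR U=WBWB F=GWGW D=YGYG B=YBYB
After move 2 (U): U=WWBB F=RRGW R=YBRR B=OOYB L=GWOO
After move 3 (R): R=RYRB U=WRBW F=RGGG D=YYYO B=BOWB
After move 4 (U'): U=RWWB F=GWGG R=RGRB B=RYWB L=BOOO
After move 5 (R): R=RRBG U=RWWG F=GYGO D=YWYR B=BYWB
Query 1: U[1] = W
Query 2: R[3] = G
Query 3: D[2] = Y
Query 4: D[3] = R
Query 5: L[2] = O

Answer: W G Y R O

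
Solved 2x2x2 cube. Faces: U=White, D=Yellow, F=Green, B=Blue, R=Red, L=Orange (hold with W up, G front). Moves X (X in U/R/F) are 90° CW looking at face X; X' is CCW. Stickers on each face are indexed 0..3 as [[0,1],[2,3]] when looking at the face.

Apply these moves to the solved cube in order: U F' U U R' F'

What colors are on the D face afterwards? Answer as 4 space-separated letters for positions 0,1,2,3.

After move 1 (U): U=WWWW F=RRGG R=BBRR B=OOBB L=GGOO
After move 2 (F'): F=RGRG U=WWBR R=YBYR D=GOYY L=GWOW
After move 3 (U): U=BWRW F=YBRG R=OOYR B=GWBB L=RGOW
After move 4 (U): U=RBWW F=OORG R=GWYR B=RGBB L=YBOW
After move 5 (R'): R=WRGY U=RBWR F=OBRW D=GOYG B=YGOB
After move 6 (F'): F=BWOR U=RBWG R=ORGY D=BWYG L=YROW
Query: D face = BWYG

Answer: B W Y G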